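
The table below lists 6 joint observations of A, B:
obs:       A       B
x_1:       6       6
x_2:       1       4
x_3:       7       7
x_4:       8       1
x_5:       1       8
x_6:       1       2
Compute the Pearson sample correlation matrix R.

Step 1 — column means:
  mean(A) = (6 + 1 + 7 + 8 + 1 + 1) / 6 = 24/6 = 4
  mean(B) = (6 + 4 + 7 + 1 + 8 + 2) / 6 = 28/6 = 4.6667

Step 2 — sample variances and covariances s[i,j] = (1/(n-1)) · Σ_k (x_{k,i} - mean_i) · (x_{k,j} - mean_j), with n-1 = 5:
  s[A,A] = ((2)·(2) + (-3)·(-3) + (3)·(3) + (4)·(4) + (-3)·(-3) + (-3)·(-3)) / 5 = 56/5 = 11.2
  s[A,B] = ((2)·(1.3333) + (-3)·(-0.6667) + (3)·(2.3333) + (4)·(-3.6667) + (-3)·(3.3333) + (-3)·(-2.6667)) / 5 = -5/5 = -1
  s[B,B] = ((1.3333)·(1.3333) + (-0.6667)·(-0.6667) + (2.3333)·(2.3333) + (-3.6667)·(-3.6667) + (3.3333)·(3.3333) + (-2.6667)·(-2.6667)) / 5 = 39.3333/5 = 7.8667
  Sample standard deviations s_i = √(s[i,i]):
  s(A) = √(11.2) = 3.3466
  s(B) = √(7.8667) = 2.8048

Step 3 — r_{ij} = s_{ij} / (s_i · s_j):
  r[A,A] = 1 (diagonal).
  r[A,B] = -1 / (3.3466 · 2.8048) = -1 / 9.3865 = -0.1065
  r[B,B] = 1 (diagonal).

R is symmetric with unit diagonal. Assembling:

R = [[1, -0.1065],
 [-0.1065, 1]]


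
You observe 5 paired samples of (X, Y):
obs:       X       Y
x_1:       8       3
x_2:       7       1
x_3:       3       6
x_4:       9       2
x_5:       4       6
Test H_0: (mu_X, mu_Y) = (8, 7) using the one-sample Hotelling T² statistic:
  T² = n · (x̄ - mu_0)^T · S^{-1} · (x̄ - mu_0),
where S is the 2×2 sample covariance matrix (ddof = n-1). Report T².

Step 1 — sample mean vector:
  mean(X) = (8 + 7 + 3 + 9 + 4) / 5 = 31/5 = 6.2
  mean(Y) = (3 + 1 + 6 + 2 + 6) / 5 = 18/5 = 3.6
  x̄ = (6.2, 3.6),  deviation x̄ - mu_0 = (6.2, 3.6) - (8, 7) = (-1.8, -3.4).

Step 2 — sample covariance matrix, S[i,j] = (1/(n-1)) · Σ_k (x_{k,i} - mean_i) · (x_{k,j} - mean_j), divisor n-1 = 4:
  S[X,X] = ((1.8)·(1.8) + (0.8)·(0.8) + (-3.2)·(-3.2) + (2.8)·(2.8) + (-2.2)·(-2.2)) / 4 = 26.8/4 = 6.7
  S[X,Y] = ((1.8)·(-0.6) + (0.8)·(-2.6) + (-3.2)·(2.4) + (2.8)·(-1.6) + (-2.2)·(2.4)) / 4 = -20.6/4 = -5.15
  S[Y,Y] = ((-0.6)·(-0.6) + (-2.6)·(-2.6) + (2.4)·(2.4) + (-1.6)·(-1.6) + (2.4)·(2.4)) / 4 = 21.2/4 = 5.3
  S = [[6.7, -5.15],
 [-5.15, 5.3]].

Step 3 — invert S. det(S) = 6.7·5.3 - (-5.15)² = 8.9875.
  S^{-1} = (1/det) · [[d, -b], [-b, a]] = [[0.5897, 0.573],
 [0.573, 0.7455]].

Step 4 — quadratic form (x̄ - mu_0)^T · S^{-1} · (x̄ - mu_0):
  S^{-1} · (x̄ - mu_0) = (-3.0097, -3.5661),
  (x̄ - mu_0)^T · [...] = (-1.8)·(-3.0097) + (-3.4)·(-3.5661) = 17.5421.

Step 5 — scale by n: T² = 5 · 17.5421 = 87.7107.

T² ≈ 87.7107


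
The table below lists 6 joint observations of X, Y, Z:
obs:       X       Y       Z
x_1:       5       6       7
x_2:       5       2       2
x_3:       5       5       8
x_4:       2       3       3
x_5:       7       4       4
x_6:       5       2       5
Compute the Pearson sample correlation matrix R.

Step 1 — column means:
  mean(X) = (5 + 5 + 5 + 2 + 7 + 5) / 6 = 29/6 = 4.8333
  mean(Y) = (6 + 2 + 5 + 3 + 4 + 2) / 6 = 22/6 = 3.6667
  mean(Z) = (7 + 2 + 8 + 3 + 4 + 5) / 6 = 29/6 = 4.8333

Step 2 — sample variances and covariances s[i,j] = (1/(n-1)) · Σ_k (x_{k,i} - mean_i) · (x_{k,j} - mean_j), with n-1 = 5:
  s[X,X] = ((0.1667)·(0.1667) + (0.1667)·(0.1667) + (0.1667)·(0.1667) + (-2.8333)·(-2.8333) + (2.1667)·(2.1667) + (0.1667)·(0.1667)) / 5 = 12.8333/5 = 2.5667
  s[X,Y] = ((0.1667)·(2.3333) + (0.1667)·(-1.6667) + (0.1667)·(1.3333) + (-2.8333)·(-0.6667) + (2.1667)·(0.3333) + (0.1667)·(-1.6667)) / 5 = 2.6667/5 = 0.5333
  s[X,Z] = ((0.1667)·(2.1667) + (0.1667)·(-2.8333) + (0.1667)·(3.1667) + (-2.8333)·(-1.8333) + (2.1667)·(-0.8333) + (0.1667)·(0.1667)) / 5 = 3.8333/5 = 0.7667
  s[Y,Y] = ((2.3333)·(2.3333) + (-1.6667)·(-1.6667) + (1.3333)·(1.3333) + (-0.6667)·(-0.6667) + (0.3333)·(0.3333) + (-1.6667)·(-1.6667)) / 5 = 13.3333/5 = 2.6667
  s[Y,Z] = ((2.3333)·(2.1667) + (-1.6667)·(-2.8333) + (1.3333)·(3.1667) + (-0.6667)·(-1.8333) + (0.3333)·(-0.8333) + (-1.6667)·(0.1667)) / 5 = 14.6667/5 = 2.9333
  s[Z,Z] = ((2.1667)·(2.1667) + (-2.8333)·(-2.8333) + (3.1667)·(3.1667) + (-1.8333)·(-1.8333) + (-0.8333)·(-0.8333) + (0.1667)·(0.1667)) / 5 = 26.8333/5 = 5.3667
  Sample standard deviations s_i = √(s[i,i]):
  s(X) = √(2.5667) = 1.6021
  s(Y) = √(2.6667) = 1.633
  s(Z) = √(5.3667) = 2.3166

Step 3 — r_{ij} = s_{ij} / (s_i · s_j):
  r[X,X] = 1 (diagonal).
  r[X,Y] = 0.5333 / (1.6021 · 1.633) = 0.5333 / 2.6162 = 0.2039
  r[X,Z] = 0.7667 / (1.6021 · 2.3166) = 0.7667 / 3.7114 = 0.2066
  r[Y,Y] = 1 (diagonal).
  r[Y,Z] = 2.9333 / (1.633 · 2.3166) = 2.9333 / 3.783 = 0.7754
  r[Z,Z] = 1 (diagonal).

R is symmetric with unit diagonal. Assembling:

R = [[1, 0.2039, 0.2066],
 [0.2039, 1, 0.7754],
 [0.2066, 0.7754, 1]]


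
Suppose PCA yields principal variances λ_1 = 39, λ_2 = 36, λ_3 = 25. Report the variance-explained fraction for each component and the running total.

Step 1 — total variance = trace(Sigma) = Σ λ_i = 39 + 36 + 25 = 100.

Step 2 — fraction explained by component i = λ_i / Σ λ:
  PC1: 39/100 = 0.39
  PC2: 36/100 = 0.36
  PC3: 25/100 = 0.25

Step 3 — cumulative fraction after k components = (λ_1 + ... + λ_k) / Σ λ:
  k = 1: 39/100 = 0.39
  k = 2: (39 + 36)/100 = 75/100 = 0.75
  k = 3: (39 + 36 + 25)/100 = 100/100 = 1

Summary (fraction, with percent):

explained: PC1 0.39 (39%), PC2 0.36 (36%), PC3 0.25 (25%);  cumulative: 0.39, 0.75, 1


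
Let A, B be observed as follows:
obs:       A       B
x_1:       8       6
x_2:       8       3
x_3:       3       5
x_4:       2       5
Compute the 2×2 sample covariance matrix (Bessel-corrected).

Step 1 — column means:
  mean(A) = (8 + 8 + 3 + 2) / 4 = 21/4 = 5.25
  mean(B) = (6 + 3 + 5 + 5) / 4 = 19/4 = 4.75

Step 2 — sample covariance S[i,j] = (1/(n-1)) · Σ_k (x_{k,i} - mean_i) · (x_{k,j} - mean_j), with n-1 = 3.
  S[A,A] = ((2.75)·(2.75) + (2.75)·(2.75) + (-2.25)·(-2.25) + (-3.25)·(-3.25)) / 3 = 30.75/3 = 10.25
  S[A,B] = ((2.75)·(1.25) + (2.75)·(-1.75) + (-2.25)·(0.25) + (-3.25)·(0.25)) / 3 = -2.75/3 = -0.9167
  S[B,B] = ((1.25)·(1.25) + (-1.75)·(-1.75) + (0.25)·(0.25) + (0.25)·(0.25)) / 3 = 4.75/3 = 1.5833

S is symmetric (S[j,i] = S[i,j]). Assembling:

S = [[10.25, -0.9167],
 [-0.9167, 1.5833]]


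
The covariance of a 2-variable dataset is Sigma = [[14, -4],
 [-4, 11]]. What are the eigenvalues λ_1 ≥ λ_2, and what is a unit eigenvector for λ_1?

Step 1 — characteristic polynomial of 2×2 Sigma:
  det(Sigma - λI) = λ² - trace · λ + det = 0.
  trace = 14 + 11 = 25, det = 14·11 - (-4)² = 138.
Step 2 — discriminant:
  Δ = trace² - 4·det = 625 - 552 = 73.
Step 3 — eigenvalues:
  λ = (trace ± √Δ)/2 = (25 ± 8.544)/2,
  λ_1 = 16.772,  λ_2 = 8.228.

Step 4 — unit eigenvector for λ_1: solve (Sigma - λ_1 I)v = 0. First row:
  (14 - 16.772)·v_x + (-4)·v_y = 0, i.e. (-2.772)·v_x + (-4)·v_y = 0,
  so v ∝ (b, λ_1 - a) = (-4, 2.772); multiply by -1 so the first entry is positive: u = (4, -2.772).
  ||u|| = √((4)² + (-2.772)²) = √(23.684) ≈ 4.8666,
  v_1 = u/||u|| ≈ (0.8219, -0.5696) (||v_1|| = 1).

λ_1 = 16.772,  λ_2 = 8.228;  v_1 ≈ (0.8219, -0.5696)


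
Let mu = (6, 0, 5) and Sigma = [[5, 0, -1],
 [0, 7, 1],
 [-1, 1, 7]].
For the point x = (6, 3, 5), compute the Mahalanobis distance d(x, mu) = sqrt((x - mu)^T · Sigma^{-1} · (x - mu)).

Step 1 — centre the observation: (x - mu) = (0, 3, 0).

Step 2 — invert Sigma (cofactor / det for 3×3, or solve directly):
  Sigma^{-1} = [[0.206, -0.0043, 0.03],
 [-0.0043, 0.1459, -0.0215],
 [0.03, -0.0215, 0.1502]].

Step 3 — form the quadratic (x - mu)^T · Sigma^{-1} · (x - mu):
  Sigma^{-1} · (x - mu) = (-0.0129, 0.4378, -0.0644).
  (x - mu)^T · [Sigma^{-1} · (x - mu)] = (0)·(-0.0129) + (3)·(0.4378) + (0)·(-0.0644) = 1.3133.

Step 4 — take square root: d = √(1.3133) ≈ 1.146.

d(x, mu) = √(1.3133) ≈ 1.146


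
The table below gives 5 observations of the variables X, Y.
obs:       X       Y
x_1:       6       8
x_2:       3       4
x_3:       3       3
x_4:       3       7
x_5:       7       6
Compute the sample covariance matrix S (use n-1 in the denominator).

Step 1 — column means:
  mean(X) = (6 + 3 + 3 + 3 + 7) / 5 = 22/5 = 4.4
  mean(Y) = (8 + 4 + 3 + 7 + 6) / 5 = 28/5 = 5.6

Step 2 — sample covariance S[i,j] = (1/(n-1)) · Σ_k (x_{k,i} - mean_i) · (x_{k,j} - mean_j), with n-1 = 4.
  S[X,X] = ((1.6)·(1.6) + (-1.4)·(-1.4) + (-1.4)·(-1.4) + (-1.4)·(-1.4) + (2.6)·(2.6)) / 4 = 15.2/4 = 3.8
  S[X,Y] = ((1.6)·(2.4) + (-1.4)·(-1.6) + (-1.4)·(-2.6) + (-1.4)·(1.4) + (2.6)·(0.4)) / 4 = 8.8/4 = 2.2
  S[Y,Y] = ((2.4)·(2.4) + (-1.6)·(-1.6) + (-2.6)·(-2.6) + (1.4)·(1.4) + (0.4)·(0.4)) / 4 = 17.2/4 = 4.3

S is symmetric (S[j,i] = S[i,j]). Assembling:

S = [[3.8, 2.2],
 [2.2, 4.3]]


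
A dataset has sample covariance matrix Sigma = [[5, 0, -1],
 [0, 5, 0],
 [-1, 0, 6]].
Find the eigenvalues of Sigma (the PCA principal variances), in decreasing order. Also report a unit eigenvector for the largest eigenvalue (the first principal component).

Step 1 — characteristic polynomial p(λ) = det(λI - Sigma) = λ³ - tr·λ² + c_1·λ - det, where tr = trace, c_1 = sum of the principal 2×2 minors, det = det(Sigma):
  tr = 5 + 5 + 6 = 16,
  c_1 = (5·5 - (0)²) + (5·6 - (-1)²) + (5·6 - (0)²) = 25 + 29 + 30 = 84,
  det = 5·(5·6 - (0)²) - (0)·((0)·6 - (0)·(-1)) + (-1)·((0)·(0) - 5·(-1)) = 5·(30) - (0)·(0) + (-1)·(5) = 145.
  So p(λ) = λ³ - 16λ² + 84λ - 145.
Step 2 — look for an integer root (rational root theorem: any rational root is an integer divisor of 145). Testing λ = 5:
  p(5) = 125 - 400 + 420 - 145 = 0  ✓
  Dividing out (λ - 5): p(λ) = (λ - 5)(λ² - 11λ + 29).
Step 3 — remaining eigenvalues from the quadratic λ² - 11λ + 29 = 0:
  Δ = 11² - 4·29 = 121 - 116 = 5,  λ = (11 ± √5)/2 = (11 ± 2.2361)/2 ≈ 6.618 or 4.382.
  Sorted: λ_1 = 6.618,  λ_2 = 5,  λ_3 = 4.382  (check: sum = 16 = tr ✓).

Step 4 — unit eigenvector for λ_1 ≈ 6.618: v spans the null space of (Sigma - λ_1 I), whose rows are
  r_1 = (-1.618, 0, -1),  r_2 = (0, -1.618, 0),  r_3 = (-1, 0, -0.618).
  v is orthogonal to every row, so take v ∝ r_1 × r_2 = ((0)·(0) - (-1)·(-1.618), (-1)·(0) - (-1.618)·(0), (-1.618)·(-1.618) - (0)·(0)) ≈ (-1.618, 0, 2.618).
  Rescale (multiply by -1 so the first nonzero entry is positive): u = (1.618, 0, -2.618).
  ||u|| = √((1.618)² + (0)² + (-2.618)²) = √(9.4721) ≈ 3.0777,  v_1 = u/||u|| ≈ (0.5257, 0, -0.8507) (||v_1|| = 1).

λ_1 = 6.618,  λ_2 = 5,  λ_3 = 4.382;  v_1 ≈ (0.5257, 0, -0.8507)


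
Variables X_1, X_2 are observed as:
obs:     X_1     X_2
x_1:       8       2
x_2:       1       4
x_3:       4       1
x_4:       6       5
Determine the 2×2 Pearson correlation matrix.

Step 1 — column means:
  mean(X_1) = (8 + 1 + 4 + 6) / 4 = 19/4 = 4.75
  mean(X_2) = (2 + 4 + 1 + 5) / 4 = 12/4 = 3

Step 2 — sample variances and covariances s[i,j] = (1/(n-1)) · Σ_k (x_{k,i} - mean_i) · (x_{k,j} - mean_j), with n-1 = 3:
  s[X_1,X_1] = ((3.25)·(3.25) + (-3.75)·(-3.75) + (-0.75)·(-0.75) + (1.25)·(1.25)) / 3 = 26.75/3 = 8.9167
  s[X_1,X_2] = ((3.25)·(-1) + (-3.75)·(1) + (-0.75)·(-2) + (1.25)·(2)) / 3 = -3/3 = -1
  s[X_2,X_2] = ((-1)·(-1) + (1)·(1) + (-2)·(-2) + (2)·(2)) / 3 = 10/3 = 3.3333
  Sample standard deviations s_i = √(s[i,i]):
  s(X_1) = √(8.9167) = 2.9861
  s(X_2) = √(3.3333) = 1.8257

Step 3 — r_{ij} = s_{ij} / (s_i · s_j):
  r[X_1,X_1] = 1 (diagonal).
  r[X_1,X_2] = -1 / (2.9861 · 1.8257) = -1 / 5.4518 = -0.1834
  r[X_2,X_2] = 1 (diagonal).

R is symmetric with unit diagonal. Assembling:

R = [[1, -0.1834],
 [-0.1834, 1]]


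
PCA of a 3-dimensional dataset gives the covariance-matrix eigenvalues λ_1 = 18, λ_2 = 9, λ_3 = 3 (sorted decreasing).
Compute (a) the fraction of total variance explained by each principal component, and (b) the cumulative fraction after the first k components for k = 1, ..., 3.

Step 1 — total variance = trace(Sigma) = Σ λ_i = 18 + 9 + 3 = 30.

Step 2 — fraction explained by component i = λ_i / Σ λ:
  PC1: 18/30 = 0.6
  PC2: 9/30 = 0.3
  PC3: 3/30 = 0.1

Step 3 — cumulative fraction after k components = (λ_1 + ... + λ_k) / Σ λ:
  k = 1: 18/30 = 0.6
  k = 2: (18 + 9)/30 = 27/30 = 0.9
  k = 3: (18 + 9 + 3)/30 = 30/30 = 1

Summary (fraction, with percent):

explained: PC1 0.6 (60%), PC2 0.3 (30%), PC3 0.1 (10%);  cumulative: 0.6, 0.9, 1


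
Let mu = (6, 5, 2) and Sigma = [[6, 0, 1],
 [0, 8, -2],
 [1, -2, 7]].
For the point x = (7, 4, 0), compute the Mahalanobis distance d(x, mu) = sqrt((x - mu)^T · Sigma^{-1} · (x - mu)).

Step 1 — centre the observation: (x - mu) = (1, -1, -2).

Step 2 — invert Sigma (cofactor / det for 3×3, or solve directly):
  Sigma^{-1} = [[0.1711, -0.0066, -0.0263],
 [-0.0066, 0.1349, 0.0395],
 [-0.0263, 0.0395, 0.1579]].

Step 3 — form the quadratic (x - mu)^T · Sigma^{-1} · (x - mu):
  Sigma^{-1} · (x - mu) = (0.2303, -0.2204, -0.3816).
  (x - mu)^T · [Sigma^{-1} · (x - mu)] = (1)·(0.2303) + (-1)·(-0.2204) + (-2)·(-0.3816) = 1.2138.

Step 4 — take square root: d = √(1.2138) ≈ 1.1017.

d(x, mu) = √(1.2138) ≈ 1.1017


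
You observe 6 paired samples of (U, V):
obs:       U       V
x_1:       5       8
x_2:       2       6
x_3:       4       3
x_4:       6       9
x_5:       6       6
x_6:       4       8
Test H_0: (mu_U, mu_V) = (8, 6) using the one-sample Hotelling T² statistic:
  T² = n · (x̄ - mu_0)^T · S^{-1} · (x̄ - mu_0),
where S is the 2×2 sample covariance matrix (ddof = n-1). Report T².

Step 1 — sample mean vector:
  mean(U) = (5 + 2 + 4 + 6 + 6 + 4) / 6 = 27/6 = 4.5
  mean(V) = (8 + 6 + 3 + 9 + 6 + 8) / 6 = 40/6 = 6.6667
  x̄ = (4.5, 6.6667),  deviation x̄ - mu_0 = (4.5, 6.6667) - (8, 6) = (-3.5, 0.6667).

Step 2 — sample covariance matrix, S[i,j] = (1/(n-1)) · Σ_k (x_{k,i} - mean_i) · (x_{k,j} - mean_j), divisor n-1 = 5:
  S[U,U] = ((0.5)·(0.5) + (-2.5)·(-2.5) + (-0.5)·(-0.5) + (1.5)·(1.5) + (1.5)·(1.5) + (-0.5)·(-0.5)) / 5 = 11.5/5 = 2.3
  S[U,V] = ((0.5)·(1.3333) + (-2.5)·(-0.6667) + (-0.5)·(-3.6667) + (1.5)·(2.3333) + (1.5)·(-0.6667) + (-0.5)·(1.3333)) / 5 = 6/5 = 1.2
  S[V,V] = ((1.3333)·(1.3333) + (-0.6667)·(-0.6667) + (-3.6667)·(-3.6667) + (2.3333)·(2.3333) + (-0.6667)·(-0.6667) + (1.3333)·(1.3333)) / 5 = 23.3333/5 = 4.6667
  S = [[2.3, 1.2],
 [1.2, 4.6667]].

Step 3 — invert S. det(S) = 2.3·4.6667 - (1.2)² = 9.2933.
  S^{-1} = (1/det) · [[d, -b], [-b, a]] = [[0.5022, -0.1291],
 [-0.1291, 0.2475]].

Step 4 — quadratic form (x̄ - mu_0)^T · S^{-1} · (x̄ - mu_0):
  S^{-1} · (x̄ - mu_0) = (-1.8436, 0.6169),
  (x̄ - mu_0)^T · [...] = (-3.5)·(-1.8436) + (0.6667)·(0.6169) = 6.8639.

Step 5 — scale by n: T² = 6 · 6.8639 = 41.1836.

T² ≈ 41.1836


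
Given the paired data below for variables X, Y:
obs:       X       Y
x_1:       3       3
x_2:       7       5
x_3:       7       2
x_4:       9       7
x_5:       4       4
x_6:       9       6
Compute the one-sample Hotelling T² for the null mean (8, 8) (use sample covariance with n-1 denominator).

Step 1 — sample mean vector:
  mean(X) = (3 + 7 + 7 + 9 + 4 + 9) / 6 = 39/6 = 6.5
  mean(Y) = (3 + 5 + 2 + 7 + 4 + 6) / 6 = 27/6 = 4.5
  x̄ = (6.5, 4.5),  deviation x̄ - mu_0 = (6.5, 4.5) - (8, 8) = (-1.5, -3.5).

Step 2 — sample covariance matrix, S[i,j] = (1/(n-1)) · Σ_k (x_{k,i} - mean_i) · (x_{k,j} - mean_j), divisor n-1 = 5:
  S[X,X] = ((-3.5)·(-3.5) + (0.5)·(0.5) + (0.5)·(0.5) + (2.5)·(2.5) + (-2.5)·(-2.5) + (2.5)·(2.5)) / 5 = 31.5/5 = 6.3
  S[X,Y] = ((-3.5)·(-1.5) + (0.5)·(0.5) + (0.5)·(-2.5) + (2.5)·(2.5) + (-2.5)·(-0.5) + (2.5)·(1.5)) / 5 = 15.5/5 = 3.1
  S[Y,Y] = ((-1.5)·(-1.5) + (0.5)·(0.5) + (-2.5)·(-2.5) + (2.5)·(2.5) + (-0.5)·(-0.5) + (1.5)·(1.5)) / 5 = 17.5/5 = 3.5
  S = [[6.3, 3.1],
 [3.1, 3.5]].

Step 3 — invert S. det(S) = 6.3·3.5 - (3.1)² = 12.44.
  S^{-1} = (1/det) · [[d, -b], [-b, a]] = [[0.2814, -0.2492],
 [-0.2492, 0.5064]].

Step 4 — quadratic form (x̄ - mu_0)^T · S^{-1} · (x̄ - mu_0):
  S^{-1} · (x̄ - mu_0) = (0.4502, -1.3987),
  (x̄ - mu_0)^T · [...] = (-1.5)·(0.4502) + (-3.5)·(-1.3987) = 4.2203.

Step 5 — scale by n: T² = 6 · 4.2203 = 25.3215.

T² ≈ 25.3215


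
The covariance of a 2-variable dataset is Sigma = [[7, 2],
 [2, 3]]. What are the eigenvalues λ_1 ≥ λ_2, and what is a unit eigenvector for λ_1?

Step 1 — characteristic polynomial of 2×2 Sigma:
  det(Sigma - λI) = λ² - trace · λ + det = 0.
  trace = 7 + 3 = 10, det = 7·3 - (2)² = 17.
Step 2 — discriminant:
  Δ = trace² - 4·det = 100 - 68 = 32.
Step 3 — eigenvalues:
  λ = (trace ± √Δ)/2 = (10 ± 5.6569)/2,
  λ_1 = 7.8284,  λ_2 = 2.1716.

Step 4 — unit eigenvector for λ_1: solve (Sigma - λ_1 I)v = 0. First row:
  (7 - 7.8284)·v_x + (2)·v_y = 0, i.e. (-0.8284)·v_x + (2)·v_y = 0,
  so v ∝ (b, λ_1 - a) = (2, 0.8284) = u.
  ||u|| = √((2)² + (0.8284)²) = √(4.6863) ≈ 2.1648,
  v_1 = u/||u|| ≈ (0.9239, 0.3827) (||v_1|| = 1).

λ_1 = 7.8284,  λ_2 = 2.1716;  v_1 ≈ (0.9239, 0.3827)


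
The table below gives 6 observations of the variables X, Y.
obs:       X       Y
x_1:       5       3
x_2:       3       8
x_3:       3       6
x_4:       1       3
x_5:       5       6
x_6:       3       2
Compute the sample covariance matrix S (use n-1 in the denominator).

Step 1 — column means:
  mean(X) = (5 + 3 + 3 + 1 + 5 + 3) / 6 = 20/6 = 3.3333
  mean(Y) = (3 + 8 + 6 + 3 + 6 + 2) / 6 = 28/6 = 4.6667

Step 2 — sample covariance S[i,j] = (1/(n-1)) · Σ_k (x_{k,i} - mean_i) · (x_{k,j} - mean_j), with n-1 = 5.
  S[X,X] = ((1.6667)·(1.6667) + (-0.3333)·(-0.3333) + (-0.3333)·(-0.3333) + (-2.3333)·(-2.3333) + (1.6667)·(1.6667) + (-0.3333)·(-0.3333)) / 5 = 11.3333/5 = 2.2667
  S[X,Y] = ((1.6667)·(-1.6667) + (-0.3333)·(3.3333) + (-0.3333)·(1.3333) + (-2.3333)·(-1.6667) + (1.6667)·(1.3333) + (-0.3333)·(-2.6667)) / 5 = 2.6667/5 = 0.5333
  S[Y,Y] = ((-1.6667)·(-1.6667) + (3.3333)·(3.3333) + (1.3333)·(1.3333) + (-1.6667)·(-1.6667) + (1.3333)·(1.3333) + (-2.6667)·(-2.6667)) / 5 = 27.3333/5 = 5.4667

S is symmetric (S[j,i] = S[i,j]). Assembling:

S = [[2.2667, 0.5333],
 [0.5333, 5.4667]]


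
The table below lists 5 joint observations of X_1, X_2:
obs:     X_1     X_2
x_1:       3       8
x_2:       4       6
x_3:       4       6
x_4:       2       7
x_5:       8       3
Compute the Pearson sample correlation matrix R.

Step 1 — column means:
  mean(X_1) = (3 + 4 + 4 + 2 + 8) / 5 = 21/5 = 4.2
  mean(X_2) = (8 + 6 + 6 + 7 + 3) / 5 = 30/5 = 6

Step 2 — sample variances and covariances s[i,j] = (1/(n-1)) · Σ_k (x_{k,i} - mean_i) · (x_{k,j} - mean_j), with n-1 = 4:
  s[X_1,X_1] = ((-1.2)·(-1.2) + (-0.2)·(-0.2) + (-0.2)·(-0.2) + (-2.2)·(-2.2) + (3.8)·(3.8)) / 4 = 20.8/4 = 5.2
  s[X_1,X_2] = ((-1.2)·(2) + (-0.2)·(0) + (-0.2)·(0) + (-2.2)·(1) + (3.8)·(-3)) / 4 = -16/4 = -4
  s[X_2,X_2] = ((2)·(2) + (0)·(0) + (0)·(0) + (1)·(1) + (-3)·(-3)) / 4 = 14/4 = 3.5
  Sample standard deviations s_i = √(s[i,i]):
  s(X_1) = √(5.2) = 2.2804
  s(X_2) = √(3.5) = 1.8708

Step 3 — r_{ij} = s_{ij} / (s_i · s_j):
  r[X_1,X_1] = 1 (diagonal).
  r[X_1,X_2] = -4 / (2.2804 · 1.8708) = -4 / 4.2661 = -0.9376
  r[X_2,X_2] = 1 (diagonal).

R is symmetric with unit diagonal. Assembling:

R = [[1, -0.9376],
 [-0.9376, 1]]


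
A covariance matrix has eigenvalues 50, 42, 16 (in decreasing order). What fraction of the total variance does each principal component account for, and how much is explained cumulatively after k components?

Step 1 — total variance = trace(Sigma) = Σ λ_i = 50 + 42 + 16 = 108.

Step 2 — fraction explained by component i = λ_i / Σ λ:
  PC1: 50/108 = 0.463
  PC2: 42/108 = 0.3889
  PC3: 16/108 = 0.1481

Step 3 — cumulative fraction after k components = (λ_1 + ... + λ_k) / Σ λ:
  k = 1: 50/108 = 0.463
  k = 2: (50 + 42)/108 = 92/108 = 0.8519
  k = 3: (50 + 42 + 16)/108 = 108/108 = 1

Summary (fraction, with percent):

explained: PC1 0.463 (46.3%), PC2 0.3889 (38.89%), PC3 0.1481 (14.81%);  cumulative: 0.463, 0.8519, 1


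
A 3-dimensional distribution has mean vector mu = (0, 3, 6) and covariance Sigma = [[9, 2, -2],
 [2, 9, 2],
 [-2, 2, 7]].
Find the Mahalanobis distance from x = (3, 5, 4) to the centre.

Step 1 — centre the observation: (x - mu) = (3, 2, -2).

Step 2 — invert Sigma (cofactor / det for 3×3, or solve directly):
  Sigma^{-1} = [[0.1308, -0.0399, 0.0488],
 [-0.0399, 0.1308, -0.0488],
 [0.0488, -0.0488, 0.1707]].

Step 3 — form the quadratic (x - mu)^T · Sigma^{-1} · (x - mu):
  Sigma^{-1} · (x - mu) = (0.2151, 0.2395, -0.2927).
  (x - mu)^T · [Sigma^{-1} · (x - mu)] = (3)·(0.2151) + (2)·(0.2395) + (-2)·(-0.2927) = 1.7095.

Step 4 — take square root: d = √(1.7095) ≈ 1.3075.

d(x, mu) = √(1.7095) ≈ 1.3075


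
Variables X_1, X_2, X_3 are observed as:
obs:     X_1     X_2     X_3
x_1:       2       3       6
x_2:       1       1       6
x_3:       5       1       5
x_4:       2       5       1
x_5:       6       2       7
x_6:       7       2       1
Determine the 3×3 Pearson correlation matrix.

Step 1 — column means:
  mean(X_1) = (2 + 1 + 5 + 2 + 6 + 7) / 6 = 23/6 = 3.8333
  mean(X_2) = (3 + 1 + 1 + 5 + 2 + 2) / 6 = 14/6 = 2.3333
  mean(X_3) = (6 + 6 + 5 + 1 + 7 + 1) / 6 = 26/6 = 4.3333

Step 2 — sample variances and covariances s[i,j] = (1/(n-1)) · Σ_k (x_{k,i} - mean_i) · (x_{k,j} - mean_j), with n-1 = 5:
  s[X_1,X_1] = ((-1.8333)·(-1.8333) + (-2.8333)·(-2.8333) + (1.1667)·(1.1667) + (-1.8333)·(-1.8333) + (2.1667)·(2.1667) + (3.1667)·(3.1667)) / 5 = 30.8333/5 = 6.1667
  s[X_1,X_2] = ((-1.8333)·(0.6667) + (-2.8333)·(-1.3333) + (1.1667)·(-1.3333) + (-1.8333)·(2.6667) + (2.1667)·(-0.3333) + (3.1667)·(-0.3333)) / 5 = -5.6667/5 = -1.1333
  s[X_1,X_3] = ((-1.8333)·(1.6667) + (-2.8333)·(1.6667) + (1.1667)·(0.6667) + (-1.8333)·(-3.3333) + (2.1667)·(2.6667) + (3.1667)·(-3.3333)) / 5 = -5.6667/5 = -1.1333
  s[X_2,X_2] = ((0.6667)·(0.6667) + (-1.3333)·(-1.3333) + (-1.3333)·(-1.3333) + (2.6667)·(2.6667) + (-0.3333)·(-0.3333) + (-0.3333)·(-0.3333)) / 5 = 11.3333/5 = 2.2667
  s[X_2,X_3] = ((0.6667)·(1.6667) + (-1.3333)·(1.6667) + (-1.3333)·(0.6667) + (2.6667)·(-3.3333) + (-0.3333)·(2.6667) + (-0.3333)·(-3.3333)) / 5 = -10.6667/5 = -2.1333
  s[X_3,X_3] = ((1.6667)·(1.6667) + (1.6667)·(1.6667) + (0.6667)·(0.6667) + (-3.3333)·(-3.3333) + (2.6667)·(2.6667) + (-3.3333)·(-3.3333)) / 5 = 35.3333/5 = 7.0667
  Sample standard deviations s_i = √(s[i,i]):
  s(X_1) = √(6.1667) = 2.4833
  s(X_2) = √(2.2667) = 1.5055
  s(X_3) = √(7.0667) = 2.6583

Step 3 — r_{ij} = s_{ij} / (s_i · s_j):
  r[X_1,X_1] = 1 (diagonal).
  r[X_1,X_2] = -1.1333 / (2.4833 · 1.5055) = -1.1333 / 3.7387 = -0.3031
  r[X_1,X_3] = -1.1333 / (2.4833 · 2.6583) = -1.1333 / 6.6013 = -0.1717
  r[X_2,X_2] = 1 (diagonal).
  r[X_2,X_3] = -2.1333 / (1.5055 · 2.6583) = -2.1333 / 4.0022 = -0.533
  r[X_3,X_3] = 1 (diagonal).

R is symmetric with unit diagonal. Assembling:

R = [[1, -0.3031, -0.1717],
 [-0.3031, 1, -0.533],
 [-0.1717, -0.533, 1]]


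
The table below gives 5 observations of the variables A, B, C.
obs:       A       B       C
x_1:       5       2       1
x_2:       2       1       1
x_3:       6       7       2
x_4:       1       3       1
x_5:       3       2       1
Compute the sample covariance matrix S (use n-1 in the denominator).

Step 1 — column means:
  mean(A) = (5 + 2 + 6 + 1 + 3) / 5 = 17/5 = 3.4
  mean(B) = (2 + 1 + 7 + 3 + 2) / 5 = 15/5 = 3
  mean(C) = (1 + 1 + 2 + 1 + 1) / 5 = 6/5 = 1.2

Step 2 — sample covariance S[i,j] = (1/(n-1)) · Σ_k (x_{k,i} - mean_i) · (x_{k,j} - mean_j), with n-1 = 4.
  S[A,A] = ((1.6)·(1.6) + (-1.4)·(-1.4) + (2.6)·(2.6) + (-2.4)·(-2.4) + (-0.4)·(-0.4)) / 4 = 17.2/4 = 4.3
  S[A,B] = ((1.6)·(-1) + (-1.4)·(-2) + (2.6)·(4) + (-2.4)·(0) + (-0.4)·(-1)) / 4 = 12/4 = 3
  S[A,C] = ((1.6)·(-0.2) + (-1.4)·(-0.2) + (2.6)·(0.8) + (-2.4)·(-0.2) + (-0.4)·(-0.2)) / 4 = 2.6/4 = 0.65
  S[B,B] = ((-1)·(-1) + (-2)·(-2) + (4)·(4) + (0)·(0) + (-1)·(-1)) / 4 = 22/4 = 5.5
  S[B,C] = ((-1)·(-0.2) + (-2)·(-0.2) + (4)·(0.8) + (0)·(-0.2) + (-1)·(-0.2)) / 4 = 4/4 = 1
  S[C,C] = ((-0.2)·(-0.2) + (-0.2)·(-0.2) + (0.8)·(0.8) + (-0.2)·(-0.2) + (-0.2)·(-0.2)) / 4 = 0.8/4 = 0.2

S is symmetric (S[j,i] = S[i,j]). Assembling:

S = [[4.3, 3, 0.65],
 [3, 5.5, 1],
 [0.65, 1, 0.2]]


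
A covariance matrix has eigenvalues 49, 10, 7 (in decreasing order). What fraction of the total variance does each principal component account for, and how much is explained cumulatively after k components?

Step 1 — total variance = trace(Sigma) = Σ λ_i = 49 + 10 + 7 = 66.

Step 2 — fraction explained by component i = λ_i / Σ λ:
  PC1: 49/66 = 0.7424
  PC2: 10/66 = 0.1515
  PC3: 7/66 = 0.1061

Step 3 — cumulative fraction after k components = (λ_1 + ... + λ_k) / Σ λ:
  k = 1: 49/66 = 0.7424
  k = 2: (49 + 10)/66 = 59/66 = 0.8939
  k = 3: (49 + 10 + 7)/66 = 66/66 = 1

Summary (fraction, with percent):

explained: PC1 0.7424 (74.24%), PC2 0.1515 (15.15%), PC3 0.1061 (10.61%);  cumulative: 0.7424, 0.8939, 1


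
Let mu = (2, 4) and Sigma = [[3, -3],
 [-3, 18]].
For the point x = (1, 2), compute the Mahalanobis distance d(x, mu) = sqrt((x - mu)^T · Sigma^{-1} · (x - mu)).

Step 1 — centre the observation: (x - mu) = (-1, -2).

Step 2 — invert Sigma. det(Sigma) = 3·18 - (-3)² = 45.
  Sigma^{-1} = (1/det) · [[d, -b], [-b, a]] = [[0.4, 0.0667],
 [0.0667, 0.0667]].

Step 3 — form the quadratic (x - mu)^T · Sigma^{-1} · (x - mu):
  Sigma^{-1} · (x - mu) = (-0.5333, -0.2).
  (x - mu)^T · [Sigma^{-1} · (x - mu)] = (-1)·(-0.5333) + (-2)·(-0.2) = 0.9333.

Step 4 — take square root: d = √(0.9333) ≈ 0.9661.

d(x, mu) = √(0.9333) ≈ 0.9661


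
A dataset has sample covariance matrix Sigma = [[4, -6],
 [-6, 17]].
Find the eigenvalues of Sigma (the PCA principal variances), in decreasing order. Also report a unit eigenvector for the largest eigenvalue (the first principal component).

Step 1 — characteristic polynomial of 2×2 Sigma:
  det(Sigma - λI) = λ² - trace · λ + det = 0.
  trace = 4 + 17 = 21, det = 4·17 - (-6)² = 32.
Step 2 — discriminant:
  Δ = trace² - 4·det = 441 - 128 = 313.
Step 3 — eigenvalues:
  λ = (trace ± √Δ)/2 = (21 ± 17.6918)/2,
  λ_1 = 19.3459,  λ_2 = 1.6541.

Step 4 — unit eigenvector for λ_1: solve (Sigma - λ_1 I)v = 0. First row:
  (4 - 19.3459)·v_x + (-6)·v_y = 0, i.e. (-15.3459)·v_x + (-6)·v_y = 0,
  so v ∝ (b, λ_1 - a) = (-6, 15.3459); multiply by -1 so the first entry is positive: u = (6, -15.3459).
  ||u|| = √((6)² + (-15.3459)²) = √(271.4967) ≈ 16.4772,
  v_1 = u/||u|| ≈ (0.3641, -0.9313) (||v_1|| = 1).

λ_1 = 19.3459,  λ_2 = 1.6541;  v_1 ≈ (0.3641, -0.9313)


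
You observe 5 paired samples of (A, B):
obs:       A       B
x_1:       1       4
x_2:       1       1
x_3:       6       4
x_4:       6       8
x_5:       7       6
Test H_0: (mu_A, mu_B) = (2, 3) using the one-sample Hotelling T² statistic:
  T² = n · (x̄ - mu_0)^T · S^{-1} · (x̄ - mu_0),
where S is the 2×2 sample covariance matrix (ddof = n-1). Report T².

Step 1 — sample mean vector:
  mean(A) = (1 + 1 + 6 + 6 + 7) / 5 = 21/5 = 4.2
  mean(B) = (4 + 1 + 4 + 8 + 6) / 5 = 23/5 = 4.6
  x̄ = (4.2, 4.6),  deviation x̄ - mu_0 = (4.2, 4.6) - (2, 3) = (2.2, 1.6).

Step 2 — sample covariance matrix, S[i,j] = (1/(n-1)) · Σ_k (x_{k,i} - mean_i) · (x_{k,j} - mean_j), divisor n-1 = 4:
  S[A,A] = ((-3.2)·(-3.2) + (-3.2)·(-3.2) + (1.8)·(1.8) + (1.8)·(1.8) + (2.8)·(2.8)) / 4 = 34.8/4 = 8.7
  S[A,B] = ((-3.2)·(-0.6) + (-3.2)·(-3.6) + (1.8)·(-0.6) + (1.8)·(3.4) + (2.8)·(1.4)) / 4 = 22.4/4 = 5.6
  S[B,B] = ((-0.6)·(-0.6) + (-3.6)·(-3.6) + (-0.6)·(-0.6) + (3.4)·(3.4) + (1.4)·(1.4)) / 4 = 27.2/4 = 6.8
  S = [[8.7, 5.6],
 [5.6, 6.8]].

Step 3 — invert S. det(S) = 8.7·6.8 - (5.6)² = 27.8.
  S^{-1} = (1/det) · [[d, -b], [-b, a]] = [[0.2446, -0.2014],
 [-0.2014, 0.3129]].

Step 4 — quadratic form (x̄ - mu_0)^T · S^{-1} · (x̄ - mu_0):
  S^{-1} · (x̄ - mu_0) = (0.2158, 0.0576),
  (x̄ - mu_0)^T · [...] = (2.2)·(0.2158) + (1.6)·(0.0576) = 0.5669.

Step 5 — scale by n: T² = 5 · 0.5669 = 2.8345.

T² ≈ 2.8345


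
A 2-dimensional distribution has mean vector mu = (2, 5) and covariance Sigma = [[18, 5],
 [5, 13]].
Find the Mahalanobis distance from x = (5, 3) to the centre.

Step 1 — centre the observation: (x - mu) = (3, -2).

Step 2 — invert Sigma. det(Sigma) = 18·13 - (5)² = 209.
  Sigma^{-1} = (1/det) · [[d, -b], [-b, a]] = [[0.0622, -0.0239],
 [-0.0239, 0.0861]].

Step 3 — form the quadratic (x - mu)^T · Sigma^{-1} · (x - mu):
  Sigma^{-1} · (x - mu) = (0.2344, -0.244).
  (x - mu)^T · [Sigma^{-1} · (x - mu)] = (3)·(0.2344) + (-2)·(-0.244) = 1.1914.

Step 4 — take square root: d = √(1.1914) ≈ 1.0915.

d(x, mu) = √(1.1914) ≈ 1.0915


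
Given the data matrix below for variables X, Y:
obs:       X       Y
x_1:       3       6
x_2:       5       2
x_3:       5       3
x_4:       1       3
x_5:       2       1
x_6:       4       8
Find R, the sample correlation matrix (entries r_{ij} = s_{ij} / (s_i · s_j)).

Step 1 — column means:
  mean(X) = (3 + 5 + 5 + 1 + 2 + 4) / 6 = 20/6 = 3.3333
  mean(Y) = (6 + 2 + 3 + 3 + 1 + 8) / 6 = 23/6 = 3.8333

Step 2 — sample variances and covariances s[i,j] = (1/(n-1)) · Σ_k (x_{k,i} - mean_i) · (x_{k,j} - mean_j), with n-1 = 5:
  s[X,X] = ((-0.3333)·(-0.3333) + (1.6667)·(1.6667) + (1.6667)·(1.6667) + (-2.3333)·(-2.3333) + (-1.3333)·(-1.3333) + (0.6667)·(0.6667)) / 5 = 13.3333/5 = 2.6667
  s[X,Y] = ((-0.3333)·(2.1667) + (1.6667)·(-1.8333) + (1.6667)·(-0.8333) + (-2.3333)·(-0.8333) + (-1.3333)·(-2.8333) + (0.6667)·(4.1667)) / 5 = 3.3333/5 = 0.6667
  s[Y,Y] = ((2.1667)·(2.1667) + (-1.8333)·(-1.8333) + (-0.8333)·(-0.8333) + (-0.8333)·(-0.8333) + (-2.8333)·(-2.8333) + (4.1667)·(4.1667)) / 5 = 34.8333/5 = 6.9667
  Sample standard deviations s_i = √(s[i,i]):
  s(X) = √(2.6667) = 1.633
  s(Y) = √(6.9667) = 2.6394

Step 3 — r_{ij} = s_{ij} / (s_i · s_j):
  r[X,X] = 1 (diagonal).
  r[X,Y] = 0.6667 / (1.633 · 2.6394) = 0.6667 / 4.3102 = 0.1547
  r[Y,Y] = 1 (diagonal).

R is symmetric with unit diagonal. Assembling:

R = [[1, 0.1547],
 [0.1547, 1]]


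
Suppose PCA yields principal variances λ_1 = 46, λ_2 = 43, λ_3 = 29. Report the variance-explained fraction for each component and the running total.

Step 1 — total variance = trace(Sigma) = Σ λ_i = 46 + 43 + 29 = 118.

Step 2 — fraction explained by component i = λ_i / Σ λ:
  PC1: 46/118 = 0.3898
  PC2: 43/118 = 0.3644
  PC3: 29/118 = 0.2458

Step 3 — cumulative fraction after k components = (λ_1 + ... + λ_k) / Σ λ:
  k = 1: 46/118 = 0.3898
  k = 2: (46 + 43)/118 = 89/118 = 0.7542
  k = 3: (46 + 43 + 29)/118 = 118/118 = 1

Summary (fraction, with percent):

explained: PC1 0.3898 (38.98%), PC2 0.3644 (36.44%), PC3 0.2458 (24.58%);  cumulative: 0.3898, 0.7542, 1


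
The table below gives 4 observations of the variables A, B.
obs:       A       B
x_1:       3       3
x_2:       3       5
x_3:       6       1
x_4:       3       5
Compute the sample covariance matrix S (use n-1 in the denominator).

Step 1 — column means:
  mean(A) = (3 + 3 + 6 + 3) / 4 = 15/4 = 3.75
  mean(B) = (3 + 5 + 1 + 5) / 4 = 14/4 = 3.5

Step 2 — sample covariance S[i,j] = (1/(n-1)) · Σ_k (x_{k,i} - mean_i) · (x_{k,j} - mean_j), with n-1 = 3.
  S[A,A] = ((-0.75)·(-0.75) + (-0.75)·(-0.75) + (2.25)·(2.25) + (-0.75)·(-0.75)) / 3 = 6.75/3 = 2.25
  S[A,B] = ((-0.75)·(-0.5) + (-0.75)·(1.5) + (2.25)·(-2.5) + (-0.75)·(1.5)) / 3 = -7.5/3 = -2.5
  S[B,B] = ((-0.5)·(-0.5) + (1.5)·(1.5) + (-2.5)·(-2.5) + (1.5)·(1.5)) / 3 = 11/3 = 3.6667

S is symmetric (S[j,i] = S[i,j]). Assembling:

S = [[2.25, -2.5],
 [-2.5, 3.6667]]


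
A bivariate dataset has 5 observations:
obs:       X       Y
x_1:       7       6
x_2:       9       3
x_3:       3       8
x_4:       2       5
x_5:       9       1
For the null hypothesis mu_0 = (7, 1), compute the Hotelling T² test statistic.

Step 1 — sample mean vector:
  mean(X) = (7 + 9 + 3 + 2 + 9) / 5 = 30/5 = 6
  mean(Y) = (6 + 3 + 8 + 5 + 1) / 5 = 23/5 = 4.6
  x̄ = (6, 4.6),  deviation x̄ - mu_0 = (6, 4.6) - (7, 1) = (-1, 3.6).

Step 2 — sample covariance matrix, S[i,j] = (1/(n-1)) · Σ_k (x_{k,i} - mean_i) · (x_{k,j} - mean_j), divisor n-1 = 4:
  S[X,X] = ((1)·(1) + (3)·(3) + (-3)·(-3) + (-4)·(-4) + (3)·(3)) / 4 = 44/4 = 11
  S[X,Y] = ((1)·(1.4) + (3)·(-1.6) + (-3)·(3.4) + (-4)·(0.4) + (3)·(-3.6)) / 4 = -26/4 = -6.5
  S[Y,Y] = ((1.4)·(1.4) + (-1.6)·(-1.6) + (3.4)·(3.4) + (0.4)·(0.4) + (-3.6)·(-3.6)) / 4 = 29.2/4 = 7.3
  S = [[11, -6.5],
 [-6.5, 7.3]].

Step 3 — invert S. det(S) = 11·7.3 - (-6.5)² = 38.05.
  S^{-1} = (1/det) · [[d, -b], [-b, a]] = [[0.1919, 0.1708],
 [0.1708, 0.2891]].

Step 4 — quadratic form (x̄ - mu_0)^T · S^{-1} · (x̄ - mu_0):
  S^{-1} · (x̄ - mu_0) = (0.4231, 0.8699),
  (x̄ - mu_0)^T · [...] = (-1)·(0.4231) + (3.6)·(0.8699) = 2.7085.

Step 5 — scale by n: T² = 5 · 2.7085 = 13.5427.

T² ≈ 13.5427


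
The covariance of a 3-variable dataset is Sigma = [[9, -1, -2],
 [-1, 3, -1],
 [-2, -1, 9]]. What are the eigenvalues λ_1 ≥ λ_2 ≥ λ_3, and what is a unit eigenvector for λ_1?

Step 1 — characteristic polynomial p(λ) = det(λI - Sigma) = λ³ - tr·λ² + c_1·λ - det, where tr = trace, c_1 = sum of the principal 2×2 minors, det = det(Sigma):
  tr = 9 + 3 + 9 = 21,
  c_1 = (9·3 - (-1)²) + (9·9 - (-2)²) + (3·9 - (-1)²) = 26 + 77 + 26 = 129,
  det = 9·(3·9 - (-1)²) - (-1)·((-1)·9 - (-1)·(-2)) + (-2)·((-1)·(-1) - 3·(-2)) = 9·(26) - (-1)·(-11) + (-2)·(7) = 209.
  So p(λ) = λ³ - 21λ² + 129λ - 209.
Step 2 — look for an integer root (rational root theorem: any rational root is an integer divisor of 209). Testing λ = 11:
  p(11) = 1331 - 2541 + 1419 - 209 = 0  ✓
  Dividing out (λ - 11): p(λ) = (λ - 11)(λ² - 10λ + 19).
Step 3 — remaining eigenvalues from the quadratic λ² - 10λ + 19 = 0:
  Δ = 10² - 4·19 = 100 - 76 = 24,  λ = (10 ± √24)/2 = (10 ± 4.899)/2 ≈ 7.4495 or 2.5505.
  Sorted: λ_1 = 11,  λ_2 = 7.4495,  λ_3 = 2.5505  (check: sum = 21 = tr ✓).

Step 4 — unit eigenvector for λ_1 = 11: v spans the null space of (Sigma - λ_1 I), whose rows are
  r_1 = (-2, -1, -2),  r_2 = (-1, -8, -1),  r_3 = (-2, -1, -2).
  v is orthogonal to every row, so take v ∝ r_1 × r_2 = ((-1)·(-1) - (-2)·(-8), (-2)·(-1) - (-2)·(-1), (-2)·(-8) - (-1)·(-1)) = (-15, 0, 15).
  Rescale (divide by 15; multiply by -1 so the first nonzero entry is positive): u = (1, 0, -1).
  ||u|| = √((1)² + (0)² + (-1)²) = √(2) ≈ 1.4142,  v_1 = u/||u|| ≈ (0.7071, 0, -0.7071) (||v_1|| = 1).

λ_1 = 11,  λ_2 = 7.4495,  λ_3 = 2.5505;  v_1 ≈ (0.7071, 0, -0.7071)


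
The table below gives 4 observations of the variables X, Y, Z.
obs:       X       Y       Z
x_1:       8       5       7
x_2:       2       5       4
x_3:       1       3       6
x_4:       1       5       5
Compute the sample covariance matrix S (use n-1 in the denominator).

Step 1 — column means:
  mean(X) = (8 + 2 + 1 + 1) / 4 = 12/4 = 3
  mean(Y) = (5 + 5 + 3 + 5) / 4 = 18/4 = 4.5
  mean(Z) = (7 + 4 + 6 + 5) / 4 = 22/4 = 5.5

Step 2 — sample covariance S[i,j] = (1/(n-1)) · Σ_k (x_{k,i} - mean_i) · (x_{k,j} - mean_j), with n-1 = 3.
  S[X,X] = ((5)·(5) + (-1)·(-1) + (-2)·(-2) + (-2)·(-2)) / 3 = 34/3 = 11.3333
  S[X,Y] = ((5)·(0.5) + (-1)·(0.5) + (-2)·(-1.5) + (-2)·(0.5)) / 3 = 4/3 = 1.3333
  S[X,Z] = ((5)·(1.5) + (-1)·(-1.5) + (-2)·(0.5) + (-2)·(-0.5)) / 3 = 9/3 = 3
  S[Y,Y] = ((0.5)·(0.5) + (0.5)·(0.5) + (-1.5)·(-1.5) + (0.5)·(0.5)) / 3 = 3/3 = 1
  S[Y,Z] = ((0.5)·(1.5) + (0.5)·(-1.5) + (-1.5)·(0.5) + (0.5)·(-0.5)) / 3 = -1/3 = -0.3333
  S[Z,Z] = ((1.5)·(1.5) + (-1.5)·(-1.5) + (0.5)·(0.5) + (-0.5)·(-0.5)) / 3 = 5/3 = 1.6667

S is symmetric (S[j,i] = S[i,j]). Assembling:

S = [[11.3333, 1.3333, 3],
 [1.3333, 1, -0.3333],
 [3, -0.3333, 1.6667]]


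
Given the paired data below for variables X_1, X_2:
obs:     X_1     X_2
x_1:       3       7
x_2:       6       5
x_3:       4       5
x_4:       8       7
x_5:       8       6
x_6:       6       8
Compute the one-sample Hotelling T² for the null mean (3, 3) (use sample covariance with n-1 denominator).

Step 1 — sample mean vector:
  mean(X_1) = (3 + 6 + 4 + 8 + 8 + 6) / 6 = 35/6 = 5.8333
  mean(X_2) = (7 + 5 + 5 + 7 + 6 + 8) / 6 = 38/6 = 6.3333
  x̄ = (5.8333, 6.3333),  deviation x̄ - mu_0 = (5.8333, 6.3333) - (3, 3) = (2.8333, 3.3333).

Step 2 — sample covariance matrix, S[i,j] = (1/(n-1)) · Σ_k (x_{k,i} - mean_i) · (x_{k,j} - mean_j), divisor n-1 = 5:
  S[X_1,X_1] = ((-2.8333)·(-2.8333) + (0.1667)·(0.1667) + (-1.8333)·(-1.8333) + (2.1667)·(2.1667) + (2.1667)·(2.1667) + (0.1667)·(0.1667)) / 5 = 20.8333/5 = 4.1667
  S[X_1,X_2] = ((-2.8333)·(0.6667) + (0.1667)·(-1.3333) + (-1.8333)·(-1.3333) + (2.1667)·(0.6667) + (2.1667)·(-0.3333) + (0.1667)·(1.6667)) / 5 = 1.3333/5 = 0.2667
  S[X_2,X_2] = ((0.6667)·(0.6667) + (-1.3333)·(-1.3333) + (-1.3333)·(-1.3333) + (0.6667)·(0.6667) + (-0.3333)·(-0.3333) + (1.6667)·(1.6667)) / 5 = 7.3333/5 = 1.4667
  S = [[4.1667, 0.2667],
 [0.2667, 1.4667]].

Step 3 — invert S. det(S) = 4.1667·1.4667 - (0.2667)² = 6.04.
  S^{-1} = (1/det) · [[d, -b], [-b, a]] = [[0.2428, -0.0442],
 [-0.0442, 0.6898]].

Step 4 — quadratic form (x̄ - mu_0)^T · S^{-1} · (x̄ - mu_0):
  S^{-1} · (x̄ - mu_0) = (0.5408, 2.1744),
  (x̄ - mu_0)^T · [...] = (2.8333)·(0.5408) + (3.3333)·(2.1744) = 8.7804.

Step 5 — scale by n: T² = 6 · 8.7804 = 52.6821.

T² ≈ 52.6821


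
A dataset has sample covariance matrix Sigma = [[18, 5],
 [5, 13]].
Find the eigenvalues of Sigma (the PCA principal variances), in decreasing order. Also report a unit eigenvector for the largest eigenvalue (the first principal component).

Step 1 — characteristic polynomial of 2×2 Sigma:
  det(Sigma - λI) = λ² - trace · λ + det = 0.
  trace = 18 + 13 = 31, det = 18·13 - (5)² = 209.
Step 2 — discriminant:
  Δ = trace² - 4·det = 961 - 836 = 125.
Step 3 — eigenvalues:
  λ = (trace ± √Δ)/2 = (31 ± 11.1803)/2,
  λ_1 = 21.0902,  λ_2 = 9.9098.

Step 4 — unit eigenvector for λ_1: solve (Sigma - λ_1 I)v = 0. First row:
  (18 - 21.0902)·v_x + (5)·v_y = 0, i.e. (-3.0902)·v_x + (5)·v_y = 0,
  so v ∝ (b, λ_1 - a) = (5, 3.0902) = u.
  ||u|| = √((5)² + (3.0902)²) = √(34.5492) ≈ 5.8779,
  v_1 = u/||u|| ≈ (0.8507, 0.5257) (||v_1|| = 1).

λ_1 = 21.0902,  λ_2 = 9.9098;  v_1 ≈ (0.8507, 0.5257)


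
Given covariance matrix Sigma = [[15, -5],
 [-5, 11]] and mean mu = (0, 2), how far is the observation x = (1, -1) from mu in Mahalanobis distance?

Step 1 — centre the observation: (x - mu) = (1, -3).

Step 2 — invert Sigma. det(Sigma) = 15·11 - (-5)² = 140.
  Sigma^{-1} = (1/det) · [[d, -b], [-b, a]] = [[0.0786, 0.0357],
 [0.0357, 0.1071]].

Step 3 — form the quadratic (x - mu)^T · Sigma^{-1} · (x - mu):
  Sigma^{-1} · (x - mu) = (-0.0286, -0.2857).
  (x - mu)^T · [Sigma^{-1} · (x - mu)] = (1)·(-0.0286) + (-3)·(-0.2857) = 0.8286.

Step 4 — take square root: d = √(0.8286) ≈ 0.9103.

d(x, mu) = √(0.8286) ≈ 0.9103


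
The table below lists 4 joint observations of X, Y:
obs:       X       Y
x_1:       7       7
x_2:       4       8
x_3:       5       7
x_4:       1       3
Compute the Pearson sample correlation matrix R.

Step 1 — column means:
  mean(X) = (7 + 4 + 5 + 1) / 4 = 17/4 = 4.25
  mean(Y) = (7 + 8 + 7 + 3) / 4 = 25/4 = 6.25

Step 2 — sample variances and covariances s[i,j] = (1/(n-1)) · Σ_k (x_{k,i} - mean_i) · (x_{k,j} - mean_j), with n-1 = 3:
  s[X,X] = ((2.75)·(2.75) + (-0.25)·(-0.25) + (0.75)·(0.75) + (-3.25)·(-3.25)) / 3 = 18.75/3 = 6.25
  s[X,Y] = ((2.75)·(0.75) + (-0.25)·(1.75) + (0.75)·(0.75) + (-3.25)·(-3.25)) / 3 = 12.75/3 = 4.25
  s[Y,Y] = ((0.75)·(0.75) + (1.75)·(1.75) + (0.75)·(0.75) + (-3.25)·(-3.25)) / 3 = 14.75/3 = 4.9167
  Sample standard deviations s_i = √(s[i,i]):
  s(X) = √(6.25) = 2.5
  s(Y) = √(4.9167) = 2.2174

Step 3 — r_{ij} = s_{ij} / (s_i · s_j):
  r[X,X] = 1 (diagonal).
  r[X,Y] = 4.25 / (2.5 · 2.2174) = 4.25 / 5.5434 = 0.7667
  r[Y,Y] = 1 (diagonal).

R is symmetric with unit diagonal. Assembling:

R = [[1, 0.7667],
 [0.7667, 1]]
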